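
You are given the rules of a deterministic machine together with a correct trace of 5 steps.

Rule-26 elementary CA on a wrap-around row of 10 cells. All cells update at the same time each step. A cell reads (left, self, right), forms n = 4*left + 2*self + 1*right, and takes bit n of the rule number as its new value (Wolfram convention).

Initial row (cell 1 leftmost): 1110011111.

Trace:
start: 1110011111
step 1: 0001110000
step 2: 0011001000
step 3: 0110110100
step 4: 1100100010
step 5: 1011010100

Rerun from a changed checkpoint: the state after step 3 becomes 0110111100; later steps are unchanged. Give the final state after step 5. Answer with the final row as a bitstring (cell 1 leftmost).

state after step 3 := 0110111100
step 4: 1100100010
step 5: 1011010100

1011010100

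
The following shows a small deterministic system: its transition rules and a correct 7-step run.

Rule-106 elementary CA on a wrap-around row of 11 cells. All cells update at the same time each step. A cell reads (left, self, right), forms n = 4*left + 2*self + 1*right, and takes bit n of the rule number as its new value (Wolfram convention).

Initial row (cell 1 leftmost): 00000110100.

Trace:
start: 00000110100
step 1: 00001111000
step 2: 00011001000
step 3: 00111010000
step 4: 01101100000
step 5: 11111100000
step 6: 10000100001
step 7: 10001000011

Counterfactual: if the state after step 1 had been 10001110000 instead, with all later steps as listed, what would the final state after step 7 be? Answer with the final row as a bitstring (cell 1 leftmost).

11110100011

state after step 1 := 10001110000
step 2: 00011010001
step 3: 00111100010
step 4: 01100100100
step 5: 11101001000
step 6: 10110010001
step 7: 11110100011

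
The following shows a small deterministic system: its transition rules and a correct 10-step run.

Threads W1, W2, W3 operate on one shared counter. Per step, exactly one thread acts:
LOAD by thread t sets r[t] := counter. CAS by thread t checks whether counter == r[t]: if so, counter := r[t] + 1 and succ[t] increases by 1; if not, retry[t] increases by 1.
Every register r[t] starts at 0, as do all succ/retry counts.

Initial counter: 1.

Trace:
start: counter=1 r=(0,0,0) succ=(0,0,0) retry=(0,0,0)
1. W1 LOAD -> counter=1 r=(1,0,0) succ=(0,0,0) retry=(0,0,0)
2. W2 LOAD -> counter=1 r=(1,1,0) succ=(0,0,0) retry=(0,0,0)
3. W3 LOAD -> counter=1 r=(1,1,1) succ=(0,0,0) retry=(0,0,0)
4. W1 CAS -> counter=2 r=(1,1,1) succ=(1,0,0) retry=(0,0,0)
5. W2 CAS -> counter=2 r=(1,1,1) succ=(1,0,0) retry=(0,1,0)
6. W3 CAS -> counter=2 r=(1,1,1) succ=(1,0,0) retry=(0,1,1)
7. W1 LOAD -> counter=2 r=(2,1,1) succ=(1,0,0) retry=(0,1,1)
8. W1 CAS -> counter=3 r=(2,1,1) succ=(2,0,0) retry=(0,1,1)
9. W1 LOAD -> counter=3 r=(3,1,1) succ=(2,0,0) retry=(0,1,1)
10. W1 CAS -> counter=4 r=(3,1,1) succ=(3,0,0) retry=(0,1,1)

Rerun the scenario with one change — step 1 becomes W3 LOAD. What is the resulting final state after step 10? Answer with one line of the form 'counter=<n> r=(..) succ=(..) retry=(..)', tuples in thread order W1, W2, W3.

counter=4 r=(3,1,1) succ=(2,1,0) retry=(1,0,1)

(re-executing from step 1 with the substitution; state before step 1: counter=1 r=(0,0,0) succ=(0,0,0) retry=(0,0,0))
1. W3 LOAD -> counter=1 r=(0,0,1) succ=(0,0,0) retry=(0,0,0)
2. W2 LOAD -> counter=1 r=(0,1,1) succ=(0,0,0) retry=(0,0,0)
3. W3 LOAD -> counter=1 r=(0,1,1) succ=(0,0,0) retry=(0,0,0)
4. W1 CAS -> counter=1 r=(0,1,1) succ=(0,0,0) retry=(1,0,0)
5. W2 CAS -> counter=2 r=(0,1,1) succ=(0,1,0) retry=(1,0,0)
6. W3 CAS -> counter=2 r=(0,1,1) succ=(0,1,0) retry=(1,0,1)
7. W1 LOAD -> counter=2 r=(2,1,1) succ=(0,1,0) retry=(1,0,1)
8. W1 CAS -> counter=3 r=(2,1,1) succ=(1,1,0) retry=(1,0,1)
9. W1 LOAD -> counter=3 r=(3,1,1) succ=(1,1,0) retry=(1,0,1)
10. W1 CAS -> counter=4 r=(3,1,1) succ=(2,1,0) retry=(1,0,1)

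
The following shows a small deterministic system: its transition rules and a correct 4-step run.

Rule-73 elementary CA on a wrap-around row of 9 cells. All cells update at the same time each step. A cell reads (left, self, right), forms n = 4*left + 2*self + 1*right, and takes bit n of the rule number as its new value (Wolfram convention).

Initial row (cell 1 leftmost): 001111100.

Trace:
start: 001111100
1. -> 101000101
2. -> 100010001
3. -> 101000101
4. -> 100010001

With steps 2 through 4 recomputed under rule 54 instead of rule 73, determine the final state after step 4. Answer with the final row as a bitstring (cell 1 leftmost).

(re-executing steps 2..4 under rule 54; state before step 2: 101000101)
2. -> 011101110
3. -> 100010001
4. -> 010111010

010111010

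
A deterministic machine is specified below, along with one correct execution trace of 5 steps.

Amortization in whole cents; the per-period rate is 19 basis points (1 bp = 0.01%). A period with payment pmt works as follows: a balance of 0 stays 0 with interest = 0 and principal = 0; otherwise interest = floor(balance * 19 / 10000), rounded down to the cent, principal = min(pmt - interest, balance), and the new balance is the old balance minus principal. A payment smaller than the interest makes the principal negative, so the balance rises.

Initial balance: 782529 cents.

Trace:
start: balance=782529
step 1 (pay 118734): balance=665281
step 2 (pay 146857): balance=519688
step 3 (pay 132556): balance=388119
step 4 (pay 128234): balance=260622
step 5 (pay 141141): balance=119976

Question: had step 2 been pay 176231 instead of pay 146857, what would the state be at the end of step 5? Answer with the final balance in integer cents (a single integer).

(re-executing from step 2 with the substitution; state before step 2: balance=665281)
step 2 (pay 176231): balance=490314
step 3 (pay 132556): balance=358689
step 4 (pay 128234): balance=231136
step 5 (pay 141141): balance=90434

90434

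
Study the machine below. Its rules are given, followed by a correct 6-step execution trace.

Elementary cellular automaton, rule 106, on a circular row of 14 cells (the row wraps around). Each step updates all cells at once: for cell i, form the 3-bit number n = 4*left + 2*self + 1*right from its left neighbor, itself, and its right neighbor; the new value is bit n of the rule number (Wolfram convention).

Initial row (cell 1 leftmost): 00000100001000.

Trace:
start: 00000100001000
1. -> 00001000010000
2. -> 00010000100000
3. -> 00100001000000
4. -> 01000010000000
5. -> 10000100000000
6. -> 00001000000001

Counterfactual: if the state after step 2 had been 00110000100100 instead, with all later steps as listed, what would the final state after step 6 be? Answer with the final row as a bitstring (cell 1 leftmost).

00101001000011

state after step 2 := 00110000100100
3. -> 01110001001000
4. -> 11010010010000
5. -> 11100100100001
6. -> 00101001000011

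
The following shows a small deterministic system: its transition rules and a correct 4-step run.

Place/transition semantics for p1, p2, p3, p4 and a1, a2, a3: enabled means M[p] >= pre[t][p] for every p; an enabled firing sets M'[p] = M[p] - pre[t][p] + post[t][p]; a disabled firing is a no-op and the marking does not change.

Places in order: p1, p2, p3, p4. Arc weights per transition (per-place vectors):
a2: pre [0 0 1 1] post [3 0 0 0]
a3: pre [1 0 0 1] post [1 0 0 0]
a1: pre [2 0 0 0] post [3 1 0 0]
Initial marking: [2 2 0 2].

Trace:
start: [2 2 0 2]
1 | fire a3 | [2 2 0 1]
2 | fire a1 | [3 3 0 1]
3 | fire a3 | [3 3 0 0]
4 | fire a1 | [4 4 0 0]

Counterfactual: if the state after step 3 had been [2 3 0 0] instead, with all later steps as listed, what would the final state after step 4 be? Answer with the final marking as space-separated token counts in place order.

state after step 3 := [2 3 0 0]
4 | fire a1 | [3 4 0 0]

3 4 0 0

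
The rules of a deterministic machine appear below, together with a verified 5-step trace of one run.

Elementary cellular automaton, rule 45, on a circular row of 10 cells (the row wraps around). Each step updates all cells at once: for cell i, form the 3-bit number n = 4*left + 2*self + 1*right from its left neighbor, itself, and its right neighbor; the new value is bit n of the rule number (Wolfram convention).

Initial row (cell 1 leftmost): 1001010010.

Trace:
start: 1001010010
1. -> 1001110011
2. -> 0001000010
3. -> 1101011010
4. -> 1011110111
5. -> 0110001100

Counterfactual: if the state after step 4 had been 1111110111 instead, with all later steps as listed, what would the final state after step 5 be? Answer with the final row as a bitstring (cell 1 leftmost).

state after step 4 := 1111110111
5. -> 0000001100

0000001100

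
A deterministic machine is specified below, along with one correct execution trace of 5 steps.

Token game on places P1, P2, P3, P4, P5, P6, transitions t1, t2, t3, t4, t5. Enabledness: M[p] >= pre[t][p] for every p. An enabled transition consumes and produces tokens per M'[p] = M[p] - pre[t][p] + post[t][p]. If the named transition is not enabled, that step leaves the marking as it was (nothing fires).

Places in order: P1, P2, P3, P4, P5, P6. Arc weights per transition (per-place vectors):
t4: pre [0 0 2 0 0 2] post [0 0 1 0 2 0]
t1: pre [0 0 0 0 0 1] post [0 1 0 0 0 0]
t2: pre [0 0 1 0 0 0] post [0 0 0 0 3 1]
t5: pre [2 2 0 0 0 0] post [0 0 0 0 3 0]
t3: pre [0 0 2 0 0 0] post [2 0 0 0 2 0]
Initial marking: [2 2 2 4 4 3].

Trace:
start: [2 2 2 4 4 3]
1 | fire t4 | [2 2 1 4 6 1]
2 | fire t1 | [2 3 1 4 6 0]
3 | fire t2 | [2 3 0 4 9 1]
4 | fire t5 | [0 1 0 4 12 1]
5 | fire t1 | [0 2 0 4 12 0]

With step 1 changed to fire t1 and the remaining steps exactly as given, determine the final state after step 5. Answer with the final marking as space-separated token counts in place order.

0 3 1 4 10 1

(re-executing from step 1 with the substitution; state before step 1: [2 2 2 4 4 3])
1 | fire t1 | [2 3 2 4 4 2]
2 | fire t1 | [2 4 2 4 4 1]
3 | fire t2 | [2 4 1 4 7 2]
4 | fire t5 | [0 2 1 4 10 2]
5 | fire t1 | [0 3 1 4 10 1]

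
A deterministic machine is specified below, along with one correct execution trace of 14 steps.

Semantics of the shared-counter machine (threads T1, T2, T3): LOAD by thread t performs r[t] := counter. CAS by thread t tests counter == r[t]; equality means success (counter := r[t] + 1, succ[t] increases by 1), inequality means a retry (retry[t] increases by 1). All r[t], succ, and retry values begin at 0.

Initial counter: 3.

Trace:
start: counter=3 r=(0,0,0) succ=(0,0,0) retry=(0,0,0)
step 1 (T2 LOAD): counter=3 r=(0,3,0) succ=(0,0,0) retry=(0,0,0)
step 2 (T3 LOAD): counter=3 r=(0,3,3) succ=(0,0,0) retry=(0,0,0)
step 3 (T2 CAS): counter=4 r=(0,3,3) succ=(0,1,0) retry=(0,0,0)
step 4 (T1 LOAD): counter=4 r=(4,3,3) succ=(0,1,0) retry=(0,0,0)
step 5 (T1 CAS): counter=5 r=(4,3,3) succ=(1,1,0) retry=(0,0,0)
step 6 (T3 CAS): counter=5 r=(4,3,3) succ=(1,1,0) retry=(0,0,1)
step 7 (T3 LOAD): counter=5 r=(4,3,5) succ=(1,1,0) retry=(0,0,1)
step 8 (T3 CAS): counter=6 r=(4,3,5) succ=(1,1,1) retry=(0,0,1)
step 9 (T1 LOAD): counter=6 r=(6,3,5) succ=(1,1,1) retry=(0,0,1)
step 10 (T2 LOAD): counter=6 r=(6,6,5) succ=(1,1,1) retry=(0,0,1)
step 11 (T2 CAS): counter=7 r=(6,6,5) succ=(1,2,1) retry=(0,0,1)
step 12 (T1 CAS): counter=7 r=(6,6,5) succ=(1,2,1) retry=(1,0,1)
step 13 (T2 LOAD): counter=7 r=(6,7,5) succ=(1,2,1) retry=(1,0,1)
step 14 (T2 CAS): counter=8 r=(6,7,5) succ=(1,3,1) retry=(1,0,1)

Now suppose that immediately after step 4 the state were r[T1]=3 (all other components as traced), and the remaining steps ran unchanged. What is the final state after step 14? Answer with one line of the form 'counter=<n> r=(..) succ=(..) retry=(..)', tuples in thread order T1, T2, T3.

counter=7 r=(5,6,4) succ=(0,3,1) retry=(2,0,1)

state after step 4 := counter=4 r=(3,3,3) succ=(0,1,0) retry=(0,0,0)
step 5 (T1 CAS): counter=4 r=(3,3,3) succ=(0,1,0) retry=(1,0,0)
step 6 (T3 CAS): counter=4 r=(3,3,3) succ=(0,1,0) retry=(1,0,1)
step 7 (T3 LOAD): counter=4 r=(3,3,4) succ=(0,1,0) retry=(1,0,1)
step 8 (T3 CAS): counter=5 r=(3,3,4) succ=(0,1,1) retry=(1,0,1)
step 9 (T1 LOAD): counter=5 r=(5,3,4) succ=(0,1,1) retry=(1,0,1)
step 10 (T2 LOAD): counter=5 r=(5,5,4) succ=(0,1,1) retry=(1,0,1)
step 11 (T2 CAS): counter=6 r=(5,5,4) succ=(0,2,1) retry=(1,0,1)
step 12 (T1 CAS): counter=6 r=(5,5,4) succ=(0,2,1) retry=(2,0,1)
step 13 (T2 LOAD): counter=6 r=(5,6,4) succ=(0,2,1) retry=(2,0,1)
step 14 (T2 CAS): counter=7 r=(5,6,4) succ=(0,3,1) retry=(2,0,1)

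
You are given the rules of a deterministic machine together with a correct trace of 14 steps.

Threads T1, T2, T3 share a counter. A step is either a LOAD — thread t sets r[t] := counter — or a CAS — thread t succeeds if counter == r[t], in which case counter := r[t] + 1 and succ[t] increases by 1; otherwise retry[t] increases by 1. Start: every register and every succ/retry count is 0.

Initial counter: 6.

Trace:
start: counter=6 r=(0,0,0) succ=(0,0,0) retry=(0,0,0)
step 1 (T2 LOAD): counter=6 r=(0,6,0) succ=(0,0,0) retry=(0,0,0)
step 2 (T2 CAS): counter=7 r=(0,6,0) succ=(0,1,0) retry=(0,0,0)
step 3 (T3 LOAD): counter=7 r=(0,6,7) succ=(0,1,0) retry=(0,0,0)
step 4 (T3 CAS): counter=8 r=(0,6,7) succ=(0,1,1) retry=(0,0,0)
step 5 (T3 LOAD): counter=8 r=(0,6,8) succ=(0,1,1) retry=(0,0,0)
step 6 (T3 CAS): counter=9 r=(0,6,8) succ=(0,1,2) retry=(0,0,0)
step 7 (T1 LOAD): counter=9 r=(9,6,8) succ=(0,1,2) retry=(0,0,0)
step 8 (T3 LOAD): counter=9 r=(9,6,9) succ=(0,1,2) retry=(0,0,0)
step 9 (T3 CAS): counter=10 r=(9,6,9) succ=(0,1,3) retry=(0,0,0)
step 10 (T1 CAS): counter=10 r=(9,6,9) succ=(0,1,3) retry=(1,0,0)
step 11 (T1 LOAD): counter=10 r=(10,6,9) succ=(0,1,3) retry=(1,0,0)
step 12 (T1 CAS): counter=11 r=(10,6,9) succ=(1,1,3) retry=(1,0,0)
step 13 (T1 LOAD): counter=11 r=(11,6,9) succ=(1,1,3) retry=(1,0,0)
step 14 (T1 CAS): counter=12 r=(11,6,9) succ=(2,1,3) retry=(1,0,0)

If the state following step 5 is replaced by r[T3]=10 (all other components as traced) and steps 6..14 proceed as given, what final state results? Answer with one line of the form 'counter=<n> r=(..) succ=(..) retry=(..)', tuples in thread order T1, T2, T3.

state after step 5 := counter=8 r=(0,6,10) succ=(0,1,1) retry=(0,0,0)
step 6 (T3 CAS): counter=8 r=(0,6,10) succ=(0,1,1) retry=(0,0,1)
step 7 (T1 LOAD): counter=8 r=(8,6,10) succ=(0,1,1) retry=(0,0,1)
step 8 (T3 LOAD): counter=8 r=(8,6,8) succ=(0,1,1) retry=(0,0,1)
step 9 (T3 CAS): counter=9 r=(8,6,8) succ=(0,1,2) retry=(0,0,1)
step 10 (T1 CAS): counter=9 r=(8,6,8) succ=(0,1,2) retry=(1,0,1)
step 11 (T1 LOAD): counter=9 r=(9,6,8) succ=(0,1,2) retry=(1,0,1)
step 12 (T1 CAS): counter=10 r=(9,6,8) succ=(1,1,2) retry=(1,0,1)
step 13 (T1 LOAD): counter=10 r=(10,6,8) succ=(1,1,2) retry=(1,0,1)
step 14 (T1 CAS): counter=11 r=(10,6,8) succ=(2,1,2) retry=(1,0,1)

counter=11 r=(10,6,8) succ=(2,1,2) retry=(1,0,1)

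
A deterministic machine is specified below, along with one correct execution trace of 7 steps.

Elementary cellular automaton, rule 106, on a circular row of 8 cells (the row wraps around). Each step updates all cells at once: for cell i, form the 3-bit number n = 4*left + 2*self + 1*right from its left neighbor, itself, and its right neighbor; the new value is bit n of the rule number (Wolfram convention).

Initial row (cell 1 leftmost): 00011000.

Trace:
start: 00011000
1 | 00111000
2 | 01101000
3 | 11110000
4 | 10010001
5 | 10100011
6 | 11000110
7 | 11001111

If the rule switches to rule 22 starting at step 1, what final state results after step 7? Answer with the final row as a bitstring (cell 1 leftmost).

00100100

(re-executing steps 1..7 under rule 22; state before step 1: 00011000)
1 | 00100100
2 | 01111110
3 | 10000001
4 | 01000010
5 | 11100111
6 | 00011000
7 | 00100100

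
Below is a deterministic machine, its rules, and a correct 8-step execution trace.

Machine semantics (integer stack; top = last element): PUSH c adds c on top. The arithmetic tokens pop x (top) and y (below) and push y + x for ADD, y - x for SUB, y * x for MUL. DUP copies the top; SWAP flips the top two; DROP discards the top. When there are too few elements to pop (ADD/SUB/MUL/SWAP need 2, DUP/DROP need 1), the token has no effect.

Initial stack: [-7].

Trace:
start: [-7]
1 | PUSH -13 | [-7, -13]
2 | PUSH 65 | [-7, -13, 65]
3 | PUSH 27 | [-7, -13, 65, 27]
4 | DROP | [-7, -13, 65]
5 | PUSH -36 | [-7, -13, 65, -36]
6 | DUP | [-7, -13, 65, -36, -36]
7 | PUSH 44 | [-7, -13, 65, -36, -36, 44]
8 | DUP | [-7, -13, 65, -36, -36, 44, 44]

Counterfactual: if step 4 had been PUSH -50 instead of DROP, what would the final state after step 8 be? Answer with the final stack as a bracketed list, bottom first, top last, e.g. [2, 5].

(re-executing from step 4 with the substitution; state before step 4: [-7, -13, 65, 27])
4 | PUSH -50 | [-7, -13, 65, 27, -50]
5 | PUSH -36 | [-7, -13, 65, 27, -50, -36]
6 | DUP | [-7, -13, 65, 27, -50, -36, -36]
7 | PUSH 44 | [-7, -13, 65, 27, -50, -36, -36, 44]
8 | DUP | [-7, -13, 65, 27, -50, -36, -36, 44, 44]

[-7, -13, 65, 27, -50, -36, -36, 44, 44]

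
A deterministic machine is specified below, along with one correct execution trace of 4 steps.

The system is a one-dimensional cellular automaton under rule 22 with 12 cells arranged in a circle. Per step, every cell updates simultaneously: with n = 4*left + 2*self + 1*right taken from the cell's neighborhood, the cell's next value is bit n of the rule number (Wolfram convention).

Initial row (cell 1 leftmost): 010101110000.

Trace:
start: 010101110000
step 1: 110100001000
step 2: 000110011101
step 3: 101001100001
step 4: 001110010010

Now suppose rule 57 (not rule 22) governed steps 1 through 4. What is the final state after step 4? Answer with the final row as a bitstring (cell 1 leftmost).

001010101101

(re-executing steps 1..4 under rule 57; state before step 1: 010101110000)
step 1: 001011001111
step 2: 100110101000
step 3: 010101010110
step 4: 001010101101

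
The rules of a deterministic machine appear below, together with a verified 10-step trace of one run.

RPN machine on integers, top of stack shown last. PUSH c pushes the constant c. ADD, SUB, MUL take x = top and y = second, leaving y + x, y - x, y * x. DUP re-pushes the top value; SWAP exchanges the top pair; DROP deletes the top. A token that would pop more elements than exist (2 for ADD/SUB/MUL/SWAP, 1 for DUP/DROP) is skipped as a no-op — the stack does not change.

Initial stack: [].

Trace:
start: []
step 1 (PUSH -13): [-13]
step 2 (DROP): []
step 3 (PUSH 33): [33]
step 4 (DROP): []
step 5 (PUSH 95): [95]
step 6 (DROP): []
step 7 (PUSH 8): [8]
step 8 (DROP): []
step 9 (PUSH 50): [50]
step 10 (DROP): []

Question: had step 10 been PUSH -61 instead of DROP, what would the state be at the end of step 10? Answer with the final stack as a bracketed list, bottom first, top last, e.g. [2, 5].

(re-executing from step 10 with the substitution; state before step 10: [50])
step 10 (PUSH -61): [50, -61]

[50, -61]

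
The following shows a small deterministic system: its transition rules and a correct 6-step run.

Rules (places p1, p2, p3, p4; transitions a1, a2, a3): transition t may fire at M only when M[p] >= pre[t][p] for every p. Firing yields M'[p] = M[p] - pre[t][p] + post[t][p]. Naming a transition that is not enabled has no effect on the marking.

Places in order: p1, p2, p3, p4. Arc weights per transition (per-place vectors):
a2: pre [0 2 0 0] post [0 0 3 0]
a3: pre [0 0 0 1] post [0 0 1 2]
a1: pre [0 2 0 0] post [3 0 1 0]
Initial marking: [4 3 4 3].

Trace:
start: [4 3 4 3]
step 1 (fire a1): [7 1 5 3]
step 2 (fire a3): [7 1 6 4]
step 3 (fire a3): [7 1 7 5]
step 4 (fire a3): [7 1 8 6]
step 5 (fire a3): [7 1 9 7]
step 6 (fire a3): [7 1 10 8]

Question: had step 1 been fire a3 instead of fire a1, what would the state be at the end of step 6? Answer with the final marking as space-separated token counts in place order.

4 3 10 9

(re-executing from step 1 with the substitution; state before step 1: [4 3 4 3])
step 1 (fire a3): [4 3 5 4]
step 2 (fire a3): [4 3 6 5]
step 3 (fire a3): [4 3 7 6]
step 4 (fire a3): [4 3 8 7]
step 5 (fire a3): [4 3 9 8]
step 6 (fire a3): [4 3 10 9]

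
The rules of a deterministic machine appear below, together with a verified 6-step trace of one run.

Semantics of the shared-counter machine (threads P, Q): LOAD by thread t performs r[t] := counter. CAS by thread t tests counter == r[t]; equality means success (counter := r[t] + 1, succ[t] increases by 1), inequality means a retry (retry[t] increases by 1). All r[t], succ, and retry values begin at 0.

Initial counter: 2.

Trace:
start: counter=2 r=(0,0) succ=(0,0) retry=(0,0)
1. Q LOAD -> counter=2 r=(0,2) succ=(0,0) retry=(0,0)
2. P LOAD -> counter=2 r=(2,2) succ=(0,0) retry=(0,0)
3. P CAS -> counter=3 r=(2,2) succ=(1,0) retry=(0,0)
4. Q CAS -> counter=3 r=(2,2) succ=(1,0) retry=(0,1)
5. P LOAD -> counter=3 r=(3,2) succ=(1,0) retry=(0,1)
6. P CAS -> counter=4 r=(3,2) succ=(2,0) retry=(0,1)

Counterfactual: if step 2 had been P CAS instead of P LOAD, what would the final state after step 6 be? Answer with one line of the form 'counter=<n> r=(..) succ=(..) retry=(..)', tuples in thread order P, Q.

counter=4 r=(3,2) succ=(1,1) retry=(2,0)

(re-executing from step 2 with the substitution; state before step 2: counter=2 r=(0,2) succ=(0,0) retry=(0,0))
2. P CAS -> counter=2 r=(0,2) succ=(0,0) retry=(1,0)
3. P CAS -> counter=2 r=(0,2) succ=(0,0) retry=(2,0)
4. Q CAS -> counter=3 r=(0,2) succ=(0,1) retry=(2,0)
5. P LOAD -> counter=3 r=(3,2) succ=(0,1) retry=(2,0)
6. P CAS -> counter=4 r=(3,2) succ=(1,1) retry=(2,0)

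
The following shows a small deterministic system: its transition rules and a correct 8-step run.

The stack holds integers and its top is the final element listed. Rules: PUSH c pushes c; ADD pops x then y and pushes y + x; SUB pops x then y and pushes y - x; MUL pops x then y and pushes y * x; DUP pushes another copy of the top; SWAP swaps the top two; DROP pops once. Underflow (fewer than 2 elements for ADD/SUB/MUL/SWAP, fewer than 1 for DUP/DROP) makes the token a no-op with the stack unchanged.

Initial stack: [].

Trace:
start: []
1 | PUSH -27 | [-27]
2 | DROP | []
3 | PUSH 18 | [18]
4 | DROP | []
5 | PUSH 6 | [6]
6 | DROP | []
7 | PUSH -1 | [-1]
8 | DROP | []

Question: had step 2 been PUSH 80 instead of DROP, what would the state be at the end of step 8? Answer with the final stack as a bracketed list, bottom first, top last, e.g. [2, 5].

[-27, 80]

(re-executing from step 2 with the substitution; state before step 2: [-27])
2 | PUSH 80 | [-27, 80]
3 | PUSH 18 | [-27, 80, 18]
4 | DROP | [-27, 80]
5 | PUSH 6 | [-27, 80, 6]
6 | DROP | [-27, 80]
7 | PUSH -1 | [-27, 80, -1]
8 | DROP | [-27, 80]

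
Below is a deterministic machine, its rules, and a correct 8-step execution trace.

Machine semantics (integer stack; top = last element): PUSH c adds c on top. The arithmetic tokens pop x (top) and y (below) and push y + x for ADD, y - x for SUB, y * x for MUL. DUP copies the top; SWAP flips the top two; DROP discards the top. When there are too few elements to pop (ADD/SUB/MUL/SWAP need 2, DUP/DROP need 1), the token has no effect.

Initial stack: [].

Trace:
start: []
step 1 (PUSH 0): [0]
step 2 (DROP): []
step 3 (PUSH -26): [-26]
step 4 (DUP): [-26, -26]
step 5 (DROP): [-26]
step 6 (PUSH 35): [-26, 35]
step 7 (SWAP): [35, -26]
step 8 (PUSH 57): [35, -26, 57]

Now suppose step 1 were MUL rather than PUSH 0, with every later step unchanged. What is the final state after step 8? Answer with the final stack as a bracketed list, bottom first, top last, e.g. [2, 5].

[35, -26, 57]

(re-executing from step 1 with the substitution; state before step 1: [])
step 1 (MUL): []
step 2 (DROP): []
step 3 (PUSH -26): [-26]
step 4 (DUP): [-26, -26]
step 5 (DROP): [-26]
step 6 (PUSH 35): [-26, 35]
step 7 (SWAP): [35, -26]
step 8 (PUSH 57): [35, -26, 57]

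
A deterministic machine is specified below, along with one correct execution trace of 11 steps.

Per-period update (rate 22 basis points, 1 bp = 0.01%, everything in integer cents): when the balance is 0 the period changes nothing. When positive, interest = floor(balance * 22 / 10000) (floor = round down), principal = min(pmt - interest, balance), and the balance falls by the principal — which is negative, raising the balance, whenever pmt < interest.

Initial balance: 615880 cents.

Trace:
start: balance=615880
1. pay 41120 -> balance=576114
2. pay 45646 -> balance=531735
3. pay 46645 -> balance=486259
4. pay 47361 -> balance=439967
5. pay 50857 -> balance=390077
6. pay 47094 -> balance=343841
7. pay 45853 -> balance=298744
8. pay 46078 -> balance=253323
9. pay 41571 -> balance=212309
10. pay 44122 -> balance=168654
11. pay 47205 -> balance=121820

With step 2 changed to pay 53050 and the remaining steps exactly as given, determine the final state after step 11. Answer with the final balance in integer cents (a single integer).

114267

(re-executing from step 2 with the substitution; state before step 2: balance=576114)
2. pay 53050 -> balance=524331
3. pay 46645 -> balance=478839
4. pay 47361 -> balance=432531
5. pay 50857 -> balance=382625
6. pay 47094 -> balance=336372
7. pay 45853 -> balance=291259
8. pay 46078 -> balance=245821
9. pay 41571 -> balance=204790
10. pay 44122 -> balance=161118
11. pay 47205 -> balance=114267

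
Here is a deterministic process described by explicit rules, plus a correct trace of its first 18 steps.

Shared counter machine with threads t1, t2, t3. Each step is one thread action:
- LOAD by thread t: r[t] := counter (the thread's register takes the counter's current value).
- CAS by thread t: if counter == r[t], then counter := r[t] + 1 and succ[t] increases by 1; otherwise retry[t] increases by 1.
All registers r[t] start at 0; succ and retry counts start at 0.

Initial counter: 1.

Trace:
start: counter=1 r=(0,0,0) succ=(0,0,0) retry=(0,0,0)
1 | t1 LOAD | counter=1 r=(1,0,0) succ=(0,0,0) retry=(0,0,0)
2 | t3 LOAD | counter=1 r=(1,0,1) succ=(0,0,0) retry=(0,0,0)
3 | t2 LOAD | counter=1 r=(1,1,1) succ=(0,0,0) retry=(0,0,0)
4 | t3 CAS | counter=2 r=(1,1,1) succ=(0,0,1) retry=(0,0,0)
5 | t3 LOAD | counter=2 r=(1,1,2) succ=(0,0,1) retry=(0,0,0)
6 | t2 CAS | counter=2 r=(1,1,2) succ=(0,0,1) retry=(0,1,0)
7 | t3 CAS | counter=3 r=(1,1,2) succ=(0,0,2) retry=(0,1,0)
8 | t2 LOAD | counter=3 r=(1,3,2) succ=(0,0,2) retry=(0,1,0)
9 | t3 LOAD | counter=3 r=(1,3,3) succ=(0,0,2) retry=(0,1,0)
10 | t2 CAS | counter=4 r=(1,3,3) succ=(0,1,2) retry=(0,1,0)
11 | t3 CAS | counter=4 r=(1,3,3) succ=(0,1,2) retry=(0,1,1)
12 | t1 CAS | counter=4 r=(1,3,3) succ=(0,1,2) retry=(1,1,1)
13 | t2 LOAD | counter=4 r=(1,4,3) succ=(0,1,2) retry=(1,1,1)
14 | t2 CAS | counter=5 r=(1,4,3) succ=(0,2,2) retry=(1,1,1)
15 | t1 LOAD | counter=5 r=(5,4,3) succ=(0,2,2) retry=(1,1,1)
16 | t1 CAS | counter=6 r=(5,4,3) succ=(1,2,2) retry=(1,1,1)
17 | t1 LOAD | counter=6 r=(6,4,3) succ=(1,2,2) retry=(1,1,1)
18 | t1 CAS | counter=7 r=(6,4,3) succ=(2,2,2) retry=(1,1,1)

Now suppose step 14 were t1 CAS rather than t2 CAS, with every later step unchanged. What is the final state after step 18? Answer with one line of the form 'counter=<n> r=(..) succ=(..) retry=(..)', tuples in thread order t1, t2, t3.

counter=6 r=(5,4,3) succ=(2,1,2) retry=(2,1,1)

(re-executing from step 14 with the substitution; state before step 14: counter=4 r=(1,4,3) succ=(0,1,2) retry=(1,1,1))
14 | t1 CAS | counter=4 r=(1,4,3) succ=(0,1,2) retry=(2,1,1)
15 | t1 LOAD | counter=4 r=(4,4,3) succ=(0,1,2) retry=(2,1,1)
16 | t1 CAS | counter=5 r=(4,4,3) succ=(1,1,2) retry=(2,1,1)
17 | t1 LOAD | counter=5 r=(5,4,3) succ=(1,1,2) retry=(2,1,1)
18 | t1 CAS | counter=6 r=(5,4,3) succ=(2,1,2) retry=(2,1,1)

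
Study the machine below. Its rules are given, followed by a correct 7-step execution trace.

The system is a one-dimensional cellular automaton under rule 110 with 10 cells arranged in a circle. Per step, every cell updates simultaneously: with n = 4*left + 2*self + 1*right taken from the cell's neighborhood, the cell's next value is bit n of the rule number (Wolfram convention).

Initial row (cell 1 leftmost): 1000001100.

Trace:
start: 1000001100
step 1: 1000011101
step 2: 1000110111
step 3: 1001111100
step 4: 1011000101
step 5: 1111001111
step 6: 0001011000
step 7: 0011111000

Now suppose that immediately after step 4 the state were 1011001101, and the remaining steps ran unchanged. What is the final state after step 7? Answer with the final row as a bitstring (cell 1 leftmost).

state after step 4 := 1011001101
step 5: 1111011111
step 6: 0001110000
step 7: 0011010000

0011010000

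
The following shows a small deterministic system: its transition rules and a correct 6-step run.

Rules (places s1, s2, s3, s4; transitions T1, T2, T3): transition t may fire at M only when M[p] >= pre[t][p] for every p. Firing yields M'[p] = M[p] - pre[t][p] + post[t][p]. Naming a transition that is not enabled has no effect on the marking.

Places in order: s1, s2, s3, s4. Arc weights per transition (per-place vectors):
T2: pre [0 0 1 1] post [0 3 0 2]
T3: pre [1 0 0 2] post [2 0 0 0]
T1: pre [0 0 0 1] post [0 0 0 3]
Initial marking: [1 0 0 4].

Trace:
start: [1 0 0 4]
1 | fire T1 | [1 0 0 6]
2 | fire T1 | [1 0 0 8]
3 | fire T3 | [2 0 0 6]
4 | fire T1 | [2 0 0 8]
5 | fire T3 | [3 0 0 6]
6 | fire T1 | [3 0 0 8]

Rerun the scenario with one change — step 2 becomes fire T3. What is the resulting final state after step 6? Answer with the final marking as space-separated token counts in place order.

4 0 0 4

(re-executing from step 2 with the substitution; state before step 2: [1 0 0 6])
2 | fire T3 | [2 0 0 4]
3 | fire T3 | [3 0 0 2]
4 | fire T1 | [3 0 0 4]
5 | fire T3 | [4 0 0 2]
6 | fire T1 | [4 0 0 4]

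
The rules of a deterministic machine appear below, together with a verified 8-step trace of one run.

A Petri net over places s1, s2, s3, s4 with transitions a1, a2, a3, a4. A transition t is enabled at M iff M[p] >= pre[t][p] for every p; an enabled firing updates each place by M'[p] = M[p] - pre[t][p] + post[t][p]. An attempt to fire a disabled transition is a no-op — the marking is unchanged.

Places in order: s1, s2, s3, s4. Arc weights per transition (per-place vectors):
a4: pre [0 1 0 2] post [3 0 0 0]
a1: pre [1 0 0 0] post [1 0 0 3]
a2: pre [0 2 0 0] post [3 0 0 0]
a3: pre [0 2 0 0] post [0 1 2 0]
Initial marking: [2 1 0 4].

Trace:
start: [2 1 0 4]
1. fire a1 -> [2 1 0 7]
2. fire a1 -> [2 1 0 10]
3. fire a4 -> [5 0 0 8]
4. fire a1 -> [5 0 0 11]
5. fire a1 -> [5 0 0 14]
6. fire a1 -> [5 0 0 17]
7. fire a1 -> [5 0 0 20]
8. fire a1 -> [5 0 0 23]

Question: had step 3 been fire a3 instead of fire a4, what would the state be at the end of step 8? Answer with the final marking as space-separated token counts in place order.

2 1 0 25

(re-executing from step 3 with the substitution; state before step 3: [2 1 0 10])
3. fire a3 -> [2 1 0 10]
4. fire a1 -> [2 1 0 13]
5. fire a1 -> [2 1 0 16]
6. fire a1 -> [2 1 0 19]
7. fire a1 -> [2 1 0 22]
8. fire a1 -> [2 1 0 25]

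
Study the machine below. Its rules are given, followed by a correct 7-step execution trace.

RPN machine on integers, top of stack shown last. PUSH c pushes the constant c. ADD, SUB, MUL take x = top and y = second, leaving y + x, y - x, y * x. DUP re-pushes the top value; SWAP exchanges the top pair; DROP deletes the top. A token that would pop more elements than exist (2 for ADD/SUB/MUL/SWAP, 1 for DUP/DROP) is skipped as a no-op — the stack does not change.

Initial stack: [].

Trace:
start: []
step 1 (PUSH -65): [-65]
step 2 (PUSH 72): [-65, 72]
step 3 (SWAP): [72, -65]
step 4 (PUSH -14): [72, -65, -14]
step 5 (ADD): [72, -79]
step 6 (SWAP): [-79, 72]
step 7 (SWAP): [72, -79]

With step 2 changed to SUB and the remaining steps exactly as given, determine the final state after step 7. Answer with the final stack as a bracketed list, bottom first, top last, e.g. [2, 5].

[-79]

(re-executing from step 2 with the substitution; state before step 2: [-65])
step 2 (SUB): [-65]
step 3 (SWAP): [-65]
step 4 (PUSH -14): [-65, -14]
step 5 (ADD): [-79]
step 6 (SWAP): [-79]
step 7 (SWAP): [-79]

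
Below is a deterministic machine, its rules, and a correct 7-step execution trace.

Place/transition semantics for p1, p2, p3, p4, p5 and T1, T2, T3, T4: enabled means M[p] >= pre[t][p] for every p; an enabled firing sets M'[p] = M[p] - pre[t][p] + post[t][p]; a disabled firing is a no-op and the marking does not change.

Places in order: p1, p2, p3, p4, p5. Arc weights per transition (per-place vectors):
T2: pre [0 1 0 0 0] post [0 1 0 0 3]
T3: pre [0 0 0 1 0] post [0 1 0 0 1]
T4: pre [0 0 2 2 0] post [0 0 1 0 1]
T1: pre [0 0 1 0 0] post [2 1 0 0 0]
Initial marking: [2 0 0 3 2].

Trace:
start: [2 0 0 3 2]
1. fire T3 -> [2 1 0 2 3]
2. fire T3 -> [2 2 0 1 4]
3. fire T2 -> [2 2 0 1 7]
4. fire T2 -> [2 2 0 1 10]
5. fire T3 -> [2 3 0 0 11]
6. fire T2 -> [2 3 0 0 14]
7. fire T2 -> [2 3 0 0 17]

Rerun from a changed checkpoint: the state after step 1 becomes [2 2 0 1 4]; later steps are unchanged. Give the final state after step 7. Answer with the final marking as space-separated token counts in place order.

state after step 1 := [2 2 0 1 4]
2. fire T3 -> [2 3 0 0 5]
3. fire T2 -> [2 3 0 0 8]
4. fire T2 -> [2 3 0 0 11]
5. fire T3 -> [2 3 0 0 11]
6. fire T2 -> [2 3 0 0 14]
7. fire T2 -> [2 3 0 0 17]

2 3 0 0 17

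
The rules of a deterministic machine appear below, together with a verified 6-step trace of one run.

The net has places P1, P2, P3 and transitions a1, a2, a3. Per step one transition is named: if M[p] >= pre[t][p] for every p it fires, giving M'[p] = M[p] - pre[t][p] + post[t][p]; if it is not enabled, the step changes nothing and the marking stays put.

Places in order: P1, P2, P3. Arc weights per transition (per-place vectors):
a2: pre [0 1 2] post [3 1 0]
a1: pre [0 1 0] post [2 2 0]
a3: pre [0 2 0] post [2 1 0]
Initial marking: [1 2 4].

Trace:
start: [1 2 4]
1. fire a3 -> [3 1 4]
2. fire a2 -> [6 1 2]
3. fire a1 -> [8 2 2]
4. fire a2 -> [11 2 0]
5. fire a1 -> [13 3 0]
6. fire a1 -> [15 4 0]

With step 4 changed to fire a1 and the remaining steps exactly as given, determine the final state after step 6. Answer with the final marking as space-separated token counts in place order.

(re-executing from step 4 with the substitution; state before step 4: [8 2 2])
4. fire a1 -> [10 3 2]
5. fire a1 -> [12 4 2]
6. fire a1 -> [14 5 2]

14 5 2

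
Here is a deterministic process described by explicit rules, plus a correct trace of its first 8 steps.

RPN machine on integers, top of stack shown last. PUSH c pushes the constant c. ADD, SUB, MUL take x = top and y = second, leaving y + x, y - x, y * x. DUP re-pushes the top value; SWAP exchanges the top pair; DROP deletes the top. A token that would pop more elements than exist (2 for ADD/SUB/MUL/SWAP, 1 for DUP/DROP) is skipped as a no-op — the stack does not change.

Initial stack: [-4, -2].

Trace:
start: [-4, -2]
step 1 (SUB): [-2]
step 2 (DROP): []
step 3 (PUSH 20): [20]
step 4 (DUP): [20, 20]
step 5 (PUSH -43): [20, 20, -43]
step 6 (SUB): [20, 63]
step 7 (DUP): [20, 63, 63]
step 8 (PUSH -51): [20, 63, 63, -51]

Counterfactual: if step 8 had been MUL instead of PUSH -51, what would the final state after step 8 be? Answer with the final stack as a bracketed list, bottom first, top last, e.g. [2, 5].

(re-executing from step 8 with the substitution; state before step 8: [20, 63, 63])
step 8 (MUL): [20, 3969]

[20, 3969]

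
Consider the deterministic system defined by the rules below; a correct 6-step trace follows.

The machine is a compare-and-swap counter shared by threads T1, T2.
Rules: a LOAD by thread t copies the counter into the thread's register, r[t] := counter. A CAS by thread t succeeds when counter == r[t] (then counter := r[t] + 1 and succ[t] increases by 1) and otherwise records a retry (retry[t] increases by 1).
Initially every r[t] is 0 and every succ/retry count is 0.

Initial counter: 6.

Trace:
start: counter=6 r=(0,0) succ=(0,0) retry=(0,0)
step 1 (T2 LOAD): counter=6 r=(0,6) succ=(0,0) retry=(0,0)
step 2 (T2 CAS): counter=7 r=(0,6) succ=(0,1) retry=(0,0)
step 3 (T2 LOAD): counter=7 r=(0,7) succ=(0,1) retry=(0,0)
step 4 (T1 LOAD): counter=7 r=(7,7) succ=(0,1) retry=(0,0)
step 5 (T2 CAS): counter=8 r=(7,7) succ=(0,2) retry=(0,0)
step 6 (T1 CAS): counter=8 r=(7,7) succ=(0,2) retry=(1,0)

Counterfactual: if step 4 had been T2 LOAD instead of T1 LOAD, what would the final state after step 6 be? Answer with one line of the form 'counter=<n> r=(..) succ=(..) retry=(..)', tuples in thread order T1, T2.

counter=8 r=(0,7) succ=(0,2) retry=(1,0)

(re-executing from step 4 with the substitution; state before step 4: counter=7 r=(0,7) succ=(0,1) retry=(0,0))
step 4 (T2 LOAD): counter=7 r=(0,7) succ=(0,1) retry=(0,0)
step 5 (T2 CAS): counter=8 r=(0,7) succ=(0,2) retry=(0,0)
step 6 (T1 CAS): counter=8 r=(0,7) succ=(0,2) retry=(1,0)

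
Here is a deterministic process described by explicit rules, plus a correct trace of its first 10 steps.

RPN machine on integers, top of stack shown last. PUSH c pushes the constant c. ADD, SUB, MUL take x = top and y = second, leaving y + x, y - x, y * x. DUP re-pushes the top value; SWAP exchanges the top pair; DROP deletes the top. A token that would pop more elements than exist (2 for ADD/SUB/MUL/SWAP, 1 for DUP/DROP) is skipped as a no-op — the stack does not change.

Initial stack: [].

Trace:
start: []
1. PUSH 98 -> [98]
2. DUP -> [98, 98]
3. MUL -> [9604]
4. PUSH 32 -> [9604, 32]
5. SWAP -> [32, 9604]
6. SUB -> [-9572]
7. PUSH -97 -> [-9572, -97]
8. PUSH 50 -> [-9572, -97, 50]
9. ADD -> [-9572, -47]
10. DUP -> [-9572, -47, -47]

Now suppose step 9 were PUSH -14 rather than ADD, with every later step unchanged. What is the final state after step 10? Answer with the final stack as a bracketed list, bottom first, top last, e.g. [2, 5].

(re-executing from step 9 with the substitution; state before step 9: [-9572, -97, 50])
9. PUSH -14 -> [-9572, -97, 50, -14]
10. DUP -> [-9572, -97, 50, -14, -14]

[-9572, -97, 50, -14, -14]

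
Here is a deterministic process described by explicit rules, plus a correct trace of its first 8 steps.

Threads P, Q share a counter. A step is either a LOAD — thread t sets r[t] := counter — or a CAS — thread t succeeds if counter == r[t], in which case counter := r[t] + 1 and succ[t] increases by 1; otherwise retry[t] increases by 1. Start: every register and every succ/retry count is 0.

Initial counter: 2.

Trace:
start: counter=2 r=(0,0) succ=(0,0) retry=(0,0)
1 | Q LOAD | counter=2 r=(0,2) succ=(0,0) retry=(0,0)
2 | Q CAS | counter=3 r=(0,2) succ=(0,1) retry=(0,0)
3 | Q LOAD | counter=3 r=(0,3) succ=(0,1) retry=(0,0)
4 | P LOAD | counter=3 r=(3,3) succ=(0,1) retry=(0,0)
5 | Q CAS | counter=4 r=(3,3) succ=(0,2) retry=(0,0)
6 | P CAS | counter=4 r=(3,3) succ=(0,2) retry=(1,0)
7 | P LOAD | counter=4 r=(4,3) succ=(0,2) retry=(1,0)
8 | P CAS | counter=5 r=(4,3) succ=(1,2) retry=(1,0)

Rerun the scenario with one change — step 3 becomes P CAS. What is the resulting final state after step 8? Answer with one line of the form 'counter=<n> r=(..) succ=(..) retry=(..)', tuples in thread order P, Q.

(re-executing from step 3 with the substitution; state before step 3: counter=3 r=(0,2) succ=(0,1) retry=(0,0))
3 | P CAS | counter=3 r=(0,2) succ=(0,1) retry=(1,0)
4 | P LOAD | counter=3 r=(3,2) succ=(0,1) retry=(1,0)
5 | Q CAS | counter=3 r=(3,2) succ=(0,1) retry=(1,1)
6 | P CAS | counter=4 r=(3,2) succ=(1,1) retry=(1,1)
7 | P LOAD | counter=4 r=(4,2) succ=(1,1) retry=(1,1)
8 | P CAS | counter=5 r=(4,2) succ=(2,1) retry=(1,1)

counter=5 r=(4,2) succ=(2,1) retry=(1,1)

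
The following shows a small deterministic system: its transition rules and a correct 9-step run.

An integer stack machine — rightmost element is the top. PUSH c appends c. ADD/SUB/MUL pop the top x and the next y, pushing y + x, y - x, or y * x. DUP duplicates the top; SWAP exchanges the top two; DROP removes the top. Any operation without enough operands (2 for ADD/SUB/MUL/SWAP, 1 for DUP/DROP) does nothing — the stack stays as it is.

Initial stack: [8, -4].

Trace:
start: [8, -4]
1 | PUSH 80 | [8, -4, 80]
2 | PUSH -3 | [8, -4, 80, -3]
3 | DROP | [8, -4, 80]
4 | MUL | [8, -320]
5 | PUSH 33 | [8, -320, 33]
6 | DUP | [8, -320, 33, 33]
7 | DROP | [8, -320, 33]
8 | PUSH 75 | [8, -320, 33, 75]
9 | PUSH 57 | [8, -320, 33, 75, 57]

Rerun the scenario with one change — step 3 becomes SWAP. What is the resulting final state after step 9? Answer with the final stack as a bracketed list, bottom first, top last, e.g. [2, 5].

(re-executing from step 3 with the substitution; state before step 3: [8, -4, 80, -3])
3 | SWAP | [8, -4, -3, 80]
4 | MUL | [8, -4, -240]
5 | PUSH 33 | [8, -4, -240, 33]
6 | DUP | [8, -4, -240, 33, 33]
7 | DROP | [8, -4, -240, 33]
8 | PUSH 75 | [8, -4, -240, 33, 75]
9 | PUSH 57 | [8, -4, -240, 33, 75, 57]

[8, -4, -240, 33, 75, 57]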